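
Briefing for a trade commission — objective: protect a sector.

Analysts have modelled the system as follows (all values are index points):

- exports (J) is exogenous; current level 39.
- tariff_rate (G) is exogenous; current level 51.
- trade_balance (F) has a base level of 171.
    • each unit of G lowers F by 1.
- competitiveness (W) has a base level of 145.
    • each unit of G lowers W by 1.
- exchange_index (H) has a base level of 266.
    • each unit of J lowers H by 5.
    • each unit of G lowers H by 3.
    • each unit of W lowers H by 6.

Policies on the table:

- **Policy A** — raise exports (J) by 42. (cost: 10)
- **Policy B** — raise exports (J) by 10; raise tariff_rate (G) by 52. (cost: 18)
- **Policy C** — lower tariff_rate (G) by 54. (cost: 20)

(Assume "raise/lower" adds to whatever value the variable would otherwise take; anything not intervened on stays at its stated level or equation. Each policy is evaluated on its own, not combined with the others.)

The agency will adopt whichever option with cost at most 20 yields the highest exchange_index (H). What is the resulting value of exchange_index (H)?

Policy A (J + 42):
  J = 39 + 42 = 81
  G = 51
  W = 145 − 51 = 94
  H = 266 − 5·81 − 3·51 − 6·94 = -856
Policy B (J + 10, G + 52):
  J = 39 + 10 = 49
  G = 51 + 52 = 103
  W = 145 − 103 = 42
  H = 266 − 5·49 − 3·103 − 6·42 = -540
Policy C (G − 54):
  J = 39
  G = 51 − 54 = -3
  W = 145 − (-3) = 148
  H = 266 − 5·39 − 3·(-3) − 6·148 = -808
Comparing — Policy A: H=-856, Policy B: H=-540, Policy C: H=-808. Highest is -540 (Policy B).

-540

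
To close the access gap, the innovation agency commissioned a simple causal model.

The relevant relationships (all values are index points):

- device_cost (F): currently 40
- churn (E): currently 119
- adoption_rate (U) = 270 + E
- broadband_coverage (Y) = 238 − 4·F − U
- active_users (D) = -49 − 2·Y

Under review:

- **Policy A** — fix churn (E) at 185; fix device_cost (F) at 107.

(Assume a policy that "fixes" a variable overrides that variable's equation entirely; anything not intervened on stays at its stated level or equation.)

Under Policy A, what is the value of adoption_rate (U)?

455

Policy A (E := 185, F := 107):
  E = 185
  U = 270 + 185 = 455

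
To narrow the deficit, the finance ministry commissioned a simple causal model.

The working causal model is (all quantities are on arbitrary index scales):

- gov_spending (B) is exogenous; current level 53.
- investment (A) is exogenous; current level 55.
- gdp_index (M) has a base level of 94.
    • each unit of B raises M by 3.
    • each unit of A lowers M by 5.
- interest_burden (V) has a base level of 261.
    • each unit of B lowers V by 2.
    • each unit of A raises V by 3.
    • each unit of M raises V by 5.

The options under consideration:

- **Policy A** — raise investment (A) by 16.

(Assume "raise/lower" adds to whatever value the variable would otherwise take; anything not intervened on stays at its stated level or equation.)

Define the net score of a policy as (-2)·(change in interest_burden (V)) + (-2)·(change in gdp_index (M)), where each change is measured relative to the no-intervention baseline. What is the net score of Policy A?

864

Baseline:
  B = 53
  A = 55
  M = 94 + 3·53 − 5·55 = -22
  V = 261 − 2·53 + 3·55 + 5·(-22) = 210
Policy A (A + 16):
  B = 53
  A = 55 + 16 = 71
  M = 94 + 3·53 − 5·71 = -102
  V = 261 − 2·53 + 3·71 + 5·(-102) = -142
ΔV = -142 − 210 = -352; ΔM = -102 − (-22) = -80
Score = (-2)·(-352) + (-2)·(-80) = 864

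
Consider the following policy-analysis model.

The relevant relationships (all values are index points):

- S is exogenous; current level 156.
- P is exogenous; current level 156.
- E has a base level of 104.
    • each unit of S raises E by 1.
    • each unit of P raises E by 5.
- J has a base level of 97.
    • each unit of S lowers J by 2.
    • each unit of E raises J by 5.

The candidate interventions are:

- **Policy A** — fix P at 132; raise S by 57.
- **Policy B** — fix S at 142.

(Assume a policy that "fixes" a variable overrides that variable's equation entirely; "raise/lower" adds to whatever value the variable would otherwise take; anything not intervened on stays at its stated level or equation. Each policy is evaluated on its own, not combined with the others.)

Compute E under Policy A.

Policy A (P := 132, S + 57):
  S = 156 + 57 = 213
  P = 132
  E = 104 + 213 + 5·132 = 977

977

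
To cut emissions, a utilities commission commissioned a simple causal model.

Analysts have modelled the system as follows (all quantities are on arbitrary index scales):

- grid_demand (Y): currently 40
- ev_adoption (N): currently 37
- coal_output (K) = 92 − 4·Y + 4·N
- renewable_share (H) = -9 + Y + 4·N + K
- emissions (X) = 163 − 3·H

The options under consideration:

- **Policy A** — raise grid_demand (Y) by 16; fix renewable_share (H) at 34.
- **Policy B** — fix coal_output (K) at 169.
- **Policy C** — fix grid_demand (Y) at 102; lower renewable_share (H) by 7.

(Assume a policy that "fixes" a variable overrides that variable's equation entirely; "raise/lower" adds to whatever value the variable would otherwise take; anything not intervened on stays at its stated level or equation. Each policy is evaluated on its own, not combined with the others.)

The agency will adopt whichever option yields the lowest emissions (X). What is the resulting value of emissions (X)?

Policy A (Y + 16, H := 34):
  Y = 40 + 16 = 56
  N = 37
  K = 92 − 4·56 + 4·37 = 16
  H = 34
  X = 163 − 3·34 = 61
Policy B (K := 169):
  Y = 40
  N = 37
  K = 169
  H = -9 + 40 + 4·37 + 169 = 348
  X = 163 − 3·348 = -881
Policy C (Y := 102, H − 7):
  Y = 102
  N = 37
  K = 92 − 4·102 + 4·37 = -168
  H = -9 + 102 + 4·37 + (-168) (−7 from intervention) = 66
  X = 163 − 3·66 = -35
Comparing — Policy A: X=61, Policy B: X=-881, Policy C: X=-35. Lowest is -881 (Policy B).

-881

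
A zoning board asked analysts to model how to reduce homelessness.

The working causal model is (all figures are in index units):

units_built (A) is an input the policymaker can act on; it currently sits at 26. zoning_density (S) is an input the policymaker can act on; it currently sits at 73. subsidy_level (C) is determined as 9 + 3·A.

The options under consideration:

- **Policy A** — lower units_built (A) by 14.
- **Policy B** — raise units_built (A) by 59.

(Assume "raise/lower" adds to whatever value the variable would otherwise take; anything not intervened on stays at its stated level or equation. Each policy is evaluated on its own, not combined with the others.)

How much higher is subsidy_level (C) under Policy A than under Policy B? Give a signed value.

Policy A (A − 14):
  A = 26 − 14 = 12
  C = 9 + 3·12 = 45
Policy B (A + 59):
  A = 26 + 59 = 85
  C = 9 + 3·85 = 264
C: 45 − 264 = -219

-219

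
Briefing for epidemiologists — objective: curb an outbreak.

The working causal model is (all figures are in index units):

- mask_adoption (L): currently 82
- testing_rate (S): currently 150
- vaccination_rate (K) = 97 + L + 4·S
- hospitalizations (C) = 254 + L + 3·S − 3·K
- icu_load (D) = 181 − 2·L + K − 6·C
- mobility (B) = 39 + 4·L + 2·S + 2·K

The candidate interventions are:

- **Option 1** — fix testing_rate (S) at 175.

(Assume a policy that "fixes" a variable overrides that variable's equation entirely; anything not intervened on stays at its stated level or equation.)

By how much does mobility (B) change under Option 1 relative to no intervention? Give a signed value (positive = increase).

Baseline:
  L = 82
  S = 150
  K = 97 + 82 + 4·150 = 779
  B = 39 + 4·82 + 2·150 + 2·779 = 2225
Option 1 (S := 175):
  L = 82
  S = 175
  K = 97 + 82 + 4·175 = 879
  B = 39 + 4·82 + 2·175 + 2·879 = 2475
Change in B: 2475 − 2225 = 250

250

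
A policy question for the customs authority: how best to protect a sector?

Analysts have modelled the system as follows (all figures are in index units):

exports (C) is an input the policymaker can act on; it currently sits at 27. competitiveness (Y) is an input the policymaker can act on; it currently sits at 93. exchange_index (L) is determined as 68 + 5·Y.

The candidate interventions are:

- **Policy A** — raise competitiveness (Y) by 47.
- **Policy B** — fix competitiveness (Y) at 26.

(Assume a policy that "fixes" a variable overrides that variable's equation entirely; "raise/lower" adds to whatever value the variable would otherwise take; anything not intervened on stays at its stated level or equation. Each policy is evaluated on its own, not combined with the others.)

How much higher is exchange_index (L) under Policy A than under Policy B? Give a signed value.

570

Policy A (Y + 47):
  Y = 93 + 47 = 140
  L = 68 + 5·140 = 768
Policy B (Y := 26):
  Y = 26
  L = 68 + 5·26 = 198
L: 768 − 198 = 570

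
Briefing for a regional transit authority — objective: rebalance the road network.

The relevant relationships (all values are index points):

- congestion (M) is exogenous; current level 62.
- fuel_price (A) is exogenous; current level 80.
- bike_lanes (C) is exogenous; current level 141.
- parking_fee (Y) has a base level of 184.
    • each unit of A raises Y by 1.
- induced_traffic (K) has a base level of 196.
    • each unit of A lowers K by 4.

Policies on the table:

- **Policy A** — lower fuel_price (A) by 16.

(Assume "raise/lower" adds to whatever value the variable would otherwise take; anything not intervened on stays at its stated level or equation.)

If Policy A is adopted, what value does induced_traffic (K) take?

-60

Policy A (A − 16):
  A = 80 − 16 = 64
  K = 196 − 4·64 = -60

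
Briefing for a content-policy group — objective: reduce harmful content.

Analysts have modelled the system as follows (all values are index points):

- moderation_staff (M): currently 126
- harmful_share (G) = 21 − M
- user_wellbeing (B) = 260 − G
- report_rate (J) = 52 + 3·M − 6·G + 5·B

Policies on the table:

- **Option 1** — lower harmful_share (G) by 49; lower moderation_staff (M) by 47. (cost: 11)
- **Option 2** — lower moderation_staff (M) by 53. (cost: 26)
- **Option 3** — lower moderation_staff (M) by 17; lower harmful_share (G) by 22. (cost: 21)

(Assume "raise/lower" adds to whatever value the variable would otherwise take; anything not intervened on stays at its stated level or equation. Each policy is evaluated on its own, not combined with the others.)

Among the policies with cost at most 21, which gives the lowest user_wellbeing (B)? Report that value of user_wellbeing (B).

367

Option 1 (G − 49, M − 47):
  M = 126 − 47 = 79
  G = 21 − 79 (−49 from intervention) = -107
  B = 260 − (-107) = 367
Option 3 (M − 17, G − 22):
  M = 126 − 17 = 109
  G = 21 − 109 (−22 from intervention) = -110
  B = 260 − (-110) = 370
Comparing — Option 1: B=367, Option 3: B=370. Lowest is 367 (Option 1).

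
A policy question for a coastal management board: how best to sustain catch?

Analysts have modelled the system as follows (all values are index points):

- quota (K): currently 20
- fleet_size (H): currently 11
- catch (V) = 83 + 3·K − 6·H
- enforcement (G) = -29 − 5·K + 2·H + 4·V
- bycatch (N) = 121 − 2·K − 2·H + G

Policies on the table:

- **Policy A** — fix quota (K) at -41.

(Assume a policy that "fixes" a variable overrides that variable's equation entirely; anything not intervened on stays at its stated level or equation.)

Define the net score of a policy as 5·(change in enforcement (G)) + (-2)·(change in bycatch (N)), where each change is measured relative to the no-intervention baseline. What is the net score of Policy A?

-1525

Baseline:
  K = 20
  H = 11
  V = 83 + 3·20 − 6·11 = 77
  G = -29 − 5·20 + 2·11 + 4·77 = 201
  N = 121 − 2·20 − 2·11 + 201 = 260
Policy A (K := -41):
  K = -41
  H = 11
  V = 83 + 3·(-41) − 6·11 = -106
  G = -29 − 5·(-41) + 2·11 + 4·(-106) = -226
  N = 121 − 2·(-41) − 2·11 + (-226) = -45
ΔG = -226 − 201 = -427; ΔN = -45 − 260 = -305
Score = 5·(-427) + (-2)·(-305) = -1525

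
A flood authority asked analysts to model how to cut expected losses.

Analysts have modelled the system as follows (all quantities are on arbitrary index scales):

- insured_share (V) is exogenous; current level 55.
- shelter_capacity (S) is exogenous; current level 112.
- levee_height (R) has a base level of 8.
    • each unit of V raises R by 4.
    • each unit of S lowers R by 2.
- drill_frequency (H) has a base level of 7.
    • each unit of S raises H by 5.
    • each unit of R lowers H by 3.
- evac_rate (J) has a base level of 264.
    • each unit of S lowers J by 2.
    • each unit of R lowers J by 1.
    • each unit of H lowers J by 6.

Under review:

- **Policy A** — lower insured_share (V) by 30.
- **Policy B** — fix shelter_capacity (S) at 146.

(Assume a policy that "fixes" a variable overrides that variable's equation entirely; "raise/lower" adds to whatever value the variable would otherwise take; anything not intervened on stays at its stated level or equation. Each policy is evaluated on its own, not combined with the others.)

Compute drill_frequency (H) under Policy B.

929

Policy B (S := 146):
  V = 55
  S = 146
  R = 8 + 4·55 − 2·146 = -64
  H = 7 + 5·146 − 3·(-64) = 929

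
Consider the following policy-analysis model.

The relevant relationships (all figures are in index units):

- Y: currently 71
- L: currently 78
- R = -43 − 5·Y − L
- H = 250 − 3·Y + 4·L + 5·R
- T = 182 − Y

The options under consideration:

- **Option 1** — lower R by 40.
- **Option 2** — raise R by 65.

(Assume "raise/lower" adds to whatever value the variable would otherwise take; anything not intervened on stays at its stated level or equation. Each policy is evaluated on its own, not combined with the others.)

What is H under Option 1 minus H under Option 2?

Option 1 (R − 40):
  Y = 71
  L = 78
  R = -43 − 5·71 − 78 (−40 from intervention) = -516
  H = 250 − 3·71 + 4·78 + 5·(-516) = -2231
Option 2 (R + 65):
  Y = 71
  L = 78
  R = -43 − 5·71 − 78 (+65 from intervention) = -411
  H = 250 − 3·71 + 4·78 + 5·(-411) = -1706
H: -2231 − (-1706) = -525

-525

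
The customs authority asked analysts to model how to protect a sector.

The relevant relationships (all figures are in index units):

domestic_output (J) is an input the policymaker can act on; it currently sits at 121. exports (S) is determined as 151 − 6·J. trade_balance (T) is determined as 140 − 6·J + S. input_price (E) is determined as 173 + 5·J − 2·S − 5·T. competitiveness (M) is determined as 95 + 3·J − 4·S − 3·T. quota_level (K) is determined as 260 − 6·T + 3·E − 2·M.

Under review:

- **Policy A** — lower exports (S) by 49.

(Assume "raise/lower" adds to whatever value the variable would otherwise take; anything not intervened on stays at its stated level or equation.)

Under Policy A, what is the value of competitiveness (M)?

Policy A (S − 49):
  J = 121
  S = 151 − 6·121 (−49 from intervention) = -624
  T = 140 − 6·121 + (-624) = -1210
  M = 95 + 3·121 − 4·(-624) − 3·(-1210) = 6584

6584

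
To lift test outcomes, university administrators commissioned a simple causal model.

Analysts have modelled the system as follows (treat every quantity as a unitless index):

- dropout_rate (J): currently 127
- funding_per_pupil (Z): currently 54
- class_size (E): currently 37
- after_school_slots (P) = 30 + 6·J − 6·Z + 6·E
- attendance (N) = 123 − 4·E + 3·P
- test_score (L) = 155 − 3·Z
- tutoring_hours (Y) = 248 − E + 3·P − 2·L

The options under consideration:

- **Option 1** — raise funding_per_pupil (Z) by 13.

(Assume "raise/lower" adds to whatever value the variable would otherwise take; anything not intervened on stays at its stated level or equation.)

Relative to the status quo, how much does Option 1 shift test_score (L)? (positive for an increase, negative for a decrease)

-39

Baseline:
  Z = 54
  L = 155 − 3·54 = -7
Option 1 (Z + 13):
  Z = 54 + 13 = 67
  L = 155 − 3·67 = -46
Change in L: -46 − (-7) = -39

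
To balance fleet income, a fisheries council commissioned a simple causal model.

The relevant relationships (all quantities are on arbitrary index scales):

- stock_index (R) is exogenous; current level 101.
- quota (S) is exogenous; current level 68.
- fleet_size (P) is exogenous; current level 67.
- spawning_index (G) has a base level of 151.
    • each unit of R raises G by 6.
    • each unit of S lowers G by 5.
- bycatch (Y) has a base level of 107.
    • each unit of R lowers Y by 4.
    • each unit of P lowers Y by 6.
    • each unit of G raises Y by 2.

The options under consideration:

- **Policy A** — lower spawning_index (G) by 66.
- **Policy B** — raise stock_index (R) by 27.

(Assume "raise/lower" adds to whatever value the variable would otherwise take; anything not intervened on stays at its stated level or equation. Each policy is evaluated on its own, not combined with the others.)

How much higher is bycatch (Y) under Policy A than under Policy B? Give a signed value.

-348

Policy A (G − 66):
  R = 101
  S = 68
  P = 67
  G = 151 + 6·101 − 5·68 (−66 from intervention) = 351
  Y = 107 − 4·101 − 6·67 + 2·351 = 3
Policy B (R + 27):
  R = 101 + 27 = 128
  S = 68
  P = 67
  G = 151 + 6·128 − 5·68 = 579
  Y = 107 − 4·128 − 6·67 + 2·579 = 351
Y: 3 − 351 = -348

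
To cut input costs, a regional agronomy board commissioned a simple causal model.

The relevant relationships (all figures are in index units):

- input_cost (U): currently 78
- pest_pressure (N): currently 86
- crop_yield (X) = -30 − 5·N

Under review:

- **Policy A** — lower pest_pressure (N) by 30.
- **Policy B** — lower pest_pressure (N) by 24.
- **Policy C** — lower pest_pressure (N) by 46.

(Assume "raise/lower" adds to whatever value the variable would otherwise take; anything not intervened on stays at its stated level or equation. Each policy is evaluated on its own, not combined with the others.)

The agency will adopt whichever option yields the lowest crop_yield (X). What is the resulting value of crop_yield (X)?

-340

Policy A (N − 30):
  N = 86 − 30 = 56
  X = -30 − 5·56 = -310
Policy B (N − 24):
  N = 86 − 24 = 62
  X = -30 − 5·62 = -340
Policy C (N − 46):
  N = 86 − 46 = 40
  X = -30 − 5·40 = -230
Comparing — Policy A: X=-310, Policy B: X=-340, Policy C: X=-230. Lowest is -340 (Policy B).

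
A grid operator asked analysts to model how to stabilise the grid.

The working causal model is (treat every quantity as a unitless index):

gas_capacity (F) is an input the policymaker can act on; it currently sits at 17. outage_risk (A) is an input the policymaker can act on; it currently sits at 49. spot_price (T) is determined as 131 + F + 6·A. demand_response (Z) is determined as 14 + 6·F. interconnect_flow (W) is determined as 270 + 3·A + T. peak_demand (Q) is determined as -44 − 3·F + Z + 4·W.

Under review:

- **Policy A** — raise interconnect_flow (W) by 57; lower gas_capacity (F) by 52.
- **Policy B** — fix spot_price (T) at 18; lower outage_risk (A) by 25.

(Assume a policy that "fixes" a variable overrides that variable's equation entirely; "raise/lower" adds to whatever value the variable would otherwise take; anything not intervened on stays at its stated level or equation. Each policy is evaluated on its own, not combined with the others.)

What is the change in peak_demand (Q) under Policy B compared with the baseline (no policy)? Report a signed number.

-1996

Baseline:
  F = 17
  A = 49
  T = 131 + 17 + 6·49 = 442
  Z = 14 + 6·17 = 116
  W = 270 + 3·49 + 442 = 859
  Q = -44 − 3·17 + 116 + 4·859 = 3457
Policy B (T := 18, A − 25):
  F = 17
  A = 49 − 25 = 24
  T = 18
  Z = 14 + 6·17 = 116
  W = 270 + 3·24 + 18 = 360
  Q = -44 − 3·17 + 116 + 4·360 = 1461
Change in Q: 1461 − 3457 = -1996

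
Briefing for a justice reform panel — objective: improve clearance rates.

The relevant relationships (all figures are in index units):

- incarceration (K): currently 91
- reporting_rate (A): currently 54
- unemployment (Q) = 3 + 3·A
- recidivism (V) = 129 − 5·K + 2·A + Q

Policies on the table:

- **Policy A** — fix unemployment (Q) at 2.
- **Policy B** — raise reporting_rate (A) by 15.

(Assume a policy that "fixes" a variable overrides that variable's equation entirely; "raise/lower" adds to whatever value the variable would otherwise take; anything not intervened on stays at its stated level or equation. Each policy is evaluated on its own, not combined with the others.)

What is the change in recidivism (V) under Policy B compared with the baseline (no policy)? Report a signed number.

Baseline:
  K = 91
  A = 54
  Q = 3 + 3·54 = 165
  V = 129 − 5·91 + 2·54 + 165 = -53
Policy B (A + 15):
  K = 91
  A = 54 + 15 = 69
  Q = 3 + 3·69 = 210
  V = 129 − 5·91 + 2·69 + 210 = 22
Change in V: 22 − (-53) = 75

75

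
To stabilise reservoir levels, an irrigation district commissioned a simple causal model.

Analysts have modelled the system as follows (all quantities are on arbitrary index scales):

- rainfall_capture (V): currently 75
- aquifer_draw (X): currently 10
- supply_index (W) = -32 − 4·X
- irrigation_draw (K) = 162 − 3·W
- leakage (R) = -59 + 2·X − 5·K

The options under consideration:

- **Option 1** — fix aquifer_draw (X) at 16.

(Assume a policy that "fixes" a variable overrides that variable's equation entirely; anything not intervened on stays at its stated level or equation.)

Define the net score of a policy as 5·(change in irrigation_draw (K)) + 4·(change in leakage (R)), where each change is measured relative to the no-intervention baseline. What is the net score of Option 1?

Baseline:
  X = 10
  W = -32 − 4·10 = -72
  K = 162 − 3·(-72) = 378
  R = -59 + 2·10 − 5·378 = -1929
Option 1 (X := 16):
  X = 16
  W = -32 − 4·16 = -96
  K = 162 − 3·(-96) = 450
  R = -59 + 2·16 − 5·450 = -2277
ΔK = 450 − 378 = 72; ΔR = -2277 − (-1929) = -348
Score = 5·72 + 4·(-348) = -1032

-1032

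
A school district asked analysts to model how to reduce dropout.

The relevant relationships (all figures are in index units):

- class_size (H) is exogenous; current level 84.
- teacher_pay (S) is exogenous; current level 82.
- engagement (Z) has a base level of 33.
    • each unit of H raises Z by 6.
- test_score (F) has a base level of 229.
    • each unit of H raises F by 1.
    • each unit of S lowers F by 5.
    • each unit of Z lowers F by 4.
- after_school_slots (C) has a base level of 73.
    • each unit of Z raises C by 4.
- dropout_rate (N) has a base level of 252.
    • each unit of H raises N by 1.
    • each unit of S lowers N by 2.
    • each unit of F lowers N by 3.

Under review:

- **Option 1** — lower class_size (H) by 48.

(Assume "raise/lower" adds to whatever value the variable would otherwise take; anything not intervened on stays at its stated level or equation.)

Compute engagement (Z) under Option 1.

Option 1 (H − 48):
  H = 84 − 48 = 36
  Z = 33 + 6·36 = 249

249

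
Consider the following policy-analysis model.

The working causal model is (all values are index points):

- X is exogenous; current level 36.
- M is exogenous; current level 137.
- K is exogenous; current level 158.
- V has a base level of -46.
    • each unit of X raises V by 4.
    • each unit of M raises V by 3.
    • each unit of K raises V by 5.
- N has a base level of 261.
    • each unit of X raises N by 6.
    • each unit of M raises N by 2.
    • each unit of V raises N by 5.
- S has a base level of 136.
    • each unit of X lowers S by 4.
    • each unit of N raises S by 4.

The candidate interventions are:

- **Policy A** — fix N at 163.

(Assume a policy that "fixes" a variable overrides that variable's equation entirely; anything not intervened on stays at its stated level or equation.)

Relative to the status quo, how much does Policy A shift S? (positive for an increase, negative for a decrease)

-28332

Baseline:
  X = 36
  M = 137
  K = 158
  V = -46 + 4·36 + 3·137 + 5·158 = 1299
  N = 261 + 6·36 + 2·137 + 5·1299 = 7246
  S = 136 − 4·36 + 4·7246 = 28976
Policy A (N := 163):
  X = 36
  M = 137
  K = 158
  V = -46 + 4·36 + 3·137 + 5·158 = 1299
  N = 163
  S = 136 − 4·36 + 4·163 = 644
Change in S: 644 − 28976 = -28332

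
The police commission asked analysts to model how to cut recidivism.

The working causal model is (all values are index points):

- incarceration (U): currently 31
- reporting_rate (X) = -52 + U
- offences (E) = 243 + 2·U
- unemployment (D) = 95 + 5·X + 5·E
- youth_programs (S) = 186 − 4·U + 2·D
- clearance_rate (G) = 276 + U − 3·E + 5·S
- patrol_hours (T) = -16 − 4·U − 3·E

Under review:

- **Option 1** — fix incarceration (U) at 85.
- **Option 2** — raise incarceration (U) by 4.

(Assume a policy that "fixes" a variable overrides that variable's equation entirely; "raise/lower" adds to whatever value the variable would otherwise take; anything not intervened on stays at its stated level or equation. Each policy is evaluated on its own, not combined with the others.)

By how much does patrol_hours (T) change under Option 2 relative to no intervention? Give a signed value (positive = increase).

Baseline:
  U = 31
  E = 243 + 2·31 = 305
  T = -16 − 4·31 − 3·305 = -1055
Option 2 (U + 4):
  U = 31 + 4 = 35
  E = 243 + 2·35 = 313
  T = -16 − 4·35 − 3·313 = -1095
Change in T: -1095 − (-1055) = -40

-40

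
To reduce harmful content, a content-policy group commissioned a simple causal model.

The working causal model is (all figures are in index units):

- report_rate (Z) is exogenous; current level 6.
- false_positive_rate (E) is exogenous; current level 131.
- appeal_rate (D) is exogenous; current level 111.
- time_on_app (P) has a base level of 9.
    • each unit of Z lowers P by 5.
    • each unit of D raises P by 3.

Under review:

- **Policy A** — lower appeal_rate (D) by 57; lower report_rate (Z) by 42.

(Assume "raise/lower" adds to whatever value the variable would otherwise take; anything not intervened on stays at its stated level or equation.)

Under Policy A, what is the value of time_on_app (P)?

351

Policy A (D − 57, Z − 42):
  Z = 6 − 42 = -36
  D = 111 − 57 = 54
  P = 9 − 5·(-36) + 3·54 = 351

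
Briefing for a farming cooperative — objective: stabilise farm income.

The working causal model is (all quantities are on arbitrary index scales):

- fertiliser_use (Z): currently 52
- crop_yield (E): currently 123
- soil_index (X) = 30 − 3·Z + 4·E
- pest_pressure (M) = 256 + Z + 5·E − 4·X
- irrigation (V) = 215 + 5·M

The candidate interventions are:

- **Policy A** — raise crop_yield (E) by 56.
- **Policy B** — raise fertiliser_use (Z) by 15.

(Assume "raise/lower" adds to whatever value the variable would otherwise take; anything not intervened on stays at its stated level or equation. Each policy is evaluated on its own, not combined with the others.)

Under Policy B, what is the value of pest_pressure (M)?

-346

Policy B (Z + 15):
  Z = 52 + 15 = 67
  E = 123
  X = 30 − 3·67 + 4·123 = 321
  M = 256 + 67 + 5·123 − 4·321 = -346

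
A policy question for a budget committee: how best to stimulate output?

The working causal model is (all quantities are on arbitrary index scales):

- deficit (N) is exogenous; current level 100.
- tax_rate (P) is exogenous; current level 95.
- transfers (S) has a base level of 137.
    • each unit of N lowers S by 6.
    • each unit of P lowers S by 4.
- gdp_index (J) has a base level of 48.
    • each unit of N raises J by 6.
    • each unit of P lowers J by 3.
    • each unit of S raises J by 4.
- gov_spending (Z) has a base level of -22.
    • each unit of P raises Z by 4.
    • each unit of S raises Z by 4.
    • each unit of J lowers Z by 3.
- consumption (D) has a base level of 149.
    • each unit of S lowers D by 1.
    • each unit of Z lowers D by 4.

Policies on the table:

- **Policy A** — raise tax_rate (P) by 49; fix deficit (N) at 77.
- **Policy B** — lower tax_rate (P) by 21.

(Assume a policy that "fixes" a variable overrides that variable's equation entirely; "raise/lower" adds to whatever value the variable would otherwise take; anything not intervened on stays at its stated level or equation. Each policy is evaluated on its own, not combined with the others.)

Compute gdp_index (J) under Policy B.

Policy B (P − 21):
  N = 100
  P = 95 − 21 = 74
  S = 137 − 6·100 − 4·74 = -759
  J = 48 + 6·100 − 3·74 + 4·(-759) = -2610

-2610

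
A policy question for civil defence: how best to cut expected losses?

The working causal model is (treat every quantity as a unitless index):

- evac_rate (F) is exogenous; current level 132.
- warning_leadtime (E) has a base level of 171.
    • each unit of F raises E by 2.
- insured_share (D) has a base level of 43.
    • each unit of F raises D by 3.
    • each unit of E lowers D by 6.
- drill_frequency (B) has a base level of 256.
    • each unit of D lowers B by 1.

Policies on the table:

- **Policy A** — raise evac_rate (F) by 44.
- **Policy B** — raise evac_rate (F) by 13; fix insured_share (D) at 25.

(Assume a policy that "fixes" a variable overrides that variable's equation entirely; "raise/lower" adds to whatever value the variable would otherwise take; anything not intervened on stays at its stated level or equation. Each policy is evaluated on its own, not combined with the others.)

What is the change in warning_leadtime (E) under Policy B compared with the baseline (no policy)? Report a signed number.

Baseline:
  F = 132
  E = 171 + 2·132 = 435
Policy B (F + 13, D := 25):
  F = 132 + 13 = 145
  E = 171 + 2·145 = 461
Change in E: 461 − 435 = 26

26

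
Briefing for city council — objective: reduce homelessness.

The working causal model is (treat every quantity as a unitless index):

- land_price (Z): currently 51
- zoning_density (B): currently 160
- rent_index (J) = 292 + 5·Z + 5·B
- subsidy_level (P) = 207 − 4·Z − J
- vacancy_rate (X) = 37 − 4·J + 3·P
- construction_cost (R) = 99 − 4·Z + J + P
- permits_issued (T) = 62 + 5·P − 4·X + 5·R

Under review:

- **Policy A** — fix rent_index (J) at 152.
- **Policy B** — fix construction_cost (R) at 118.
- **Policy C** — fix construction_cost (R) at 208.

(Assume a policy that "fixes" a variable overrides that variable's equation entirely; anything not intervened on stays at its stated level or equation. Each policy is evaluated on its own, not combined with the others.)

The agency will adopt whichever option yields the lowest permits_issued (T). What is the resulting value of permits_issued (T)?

2879

Policy A (J := 152):
  Z = 51
  B = 160
  J = 152
  P = 207 − 4·51 − 152 = -149
  X = 37 − 4·152 + 3·(-149) = -1018
  R = 99 − 4·51 + 152 + (-149) = -102
  T = 62 + 5·(-149) − 4·(-1018) + 5·(-102) = 2879
Policy B (R := 118):
  Z = 51
  B = 160
  J = 292 + 5·51 + 5·160 = 1347
  P = 207 − 4·51 − 1347 = -1344
  X = 37 − 4·1347 + 3·(-1344) = -9383
  R = 118
  T = 62 + 5·(-1344) − 4·(-9383) + 5·118 = 31464
Policy C (R := 208):
  Z = 51
  B = 160
  J = 292 + 5·51 + 5·160 = 1347
  P = 207 − 4·51 − 1347 = -1344
  X = 37 − 4·1347 + 3·(-1344) = -9383
  R = 208
  T = 62 + 5·(-1344) − 4·(-9383) + 5·208 = 31914
Comparing — Policy A: T=2879, Policy B: T=31464, Policy C: T=31914. Lowest is 2879 (Policy A).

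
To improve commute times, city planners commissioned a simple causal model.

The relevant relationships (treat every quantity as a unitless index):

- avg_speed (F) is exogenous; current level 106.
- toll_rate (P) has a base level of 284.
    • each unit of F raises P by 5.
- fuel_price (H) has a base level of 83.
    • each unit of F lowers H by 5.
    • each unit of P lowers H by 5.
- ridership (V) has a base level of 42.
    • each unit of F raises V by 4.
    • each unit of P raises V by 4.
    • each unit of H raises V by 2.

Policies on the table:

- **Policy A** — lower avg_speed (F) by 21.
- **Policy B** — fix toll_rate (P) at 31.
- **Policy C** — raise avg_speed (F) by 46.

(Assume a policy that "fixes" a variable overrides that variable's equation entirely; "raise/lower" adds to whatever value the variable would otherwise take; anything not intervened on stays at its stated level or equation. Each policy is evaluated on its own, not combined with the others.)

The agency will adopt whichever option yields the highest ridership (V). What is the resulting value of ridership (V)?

-614

Policy A (F − 21):
  F = 106 − 21 = 85
  P = 284 + 5·85 = 709
  H = 83 − 5·85 − 5·709 = -3887
  V = 42 + 4·85 + 4·709 + 2·(-3887) = -4556
Policy B (P := 31):
  F = 106
  P = 31
  H = 83 − 5·106 − 5·31 = -602
  V = 42 + 4·106 + 4·31 + 2·(-602) = -614
Policy C (F + 46):
  F = 106 + 46 = 152
  P = 284 + 5·152 = 1044
  H = 83 − 5·152 − 5·1044 = -5897
  V = 42 + 4·152 + 4·1044 + 2·(-5897) = -6968
Comparing — Policy A: V=-4556, Policy B: V=-614, Policy C: V=-6968. Highest is -614 (Policy B).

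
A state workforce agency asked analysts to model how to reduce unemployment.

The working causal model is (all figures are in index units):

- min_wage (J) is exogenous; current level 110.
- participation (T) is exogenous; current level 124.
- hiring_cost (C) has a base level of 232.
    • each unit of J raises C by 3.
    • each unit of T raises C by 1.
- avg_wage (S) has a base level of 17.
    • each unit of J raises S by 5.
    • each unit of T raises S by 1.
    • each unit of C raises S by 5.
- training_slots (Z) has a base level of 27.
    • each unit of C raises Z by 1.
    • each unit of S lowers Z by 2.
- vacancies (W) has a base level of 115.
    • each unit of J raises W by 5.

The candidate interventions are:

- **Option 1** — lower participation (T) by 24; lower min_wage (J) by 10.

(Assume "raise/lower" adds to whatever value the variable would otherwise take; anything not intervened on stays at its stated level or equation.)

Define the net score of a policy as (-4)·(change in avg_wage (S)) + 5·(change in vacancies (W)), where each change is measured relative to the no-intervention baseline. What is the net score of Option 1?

Baseline:
  J = 110
  T = 124
  C = 232 + 3·110 + 124 = 686
  S = 17 + 5·110 + 124 + 5·686 = 4121
  W = 115 + 5·110 = 665
Option 1 (T − 24, J − 10):
  J = 110 − 10 = 100
  T = 124 − 24 = 100
  C = 232 + 3·100 + 100 = 632
  S = 17 + 5·100 + 100 + 5·632 = 3777
  W = 115 + 5·100 = 615
ΔS = 3777 − 4121 = -344; ΔW = 615 − 665 = -50
Score = (-4)·(-344) + 5·(-50) = 1126

1126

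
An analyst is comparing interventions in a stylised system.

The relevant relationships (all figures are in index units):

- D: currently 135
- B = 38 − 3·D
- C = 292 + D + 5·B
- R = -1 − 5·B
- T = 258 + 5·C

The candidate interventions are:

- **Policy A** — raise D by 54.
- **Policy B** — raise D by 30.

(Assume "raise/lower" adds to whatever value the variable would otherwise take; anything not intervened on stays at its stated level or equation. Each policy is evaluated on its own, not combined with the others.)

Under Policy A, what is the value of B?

-529

Policy A (D + 54):
  D = 135 + 54 = 189
  B = 38 − 3·189 = -529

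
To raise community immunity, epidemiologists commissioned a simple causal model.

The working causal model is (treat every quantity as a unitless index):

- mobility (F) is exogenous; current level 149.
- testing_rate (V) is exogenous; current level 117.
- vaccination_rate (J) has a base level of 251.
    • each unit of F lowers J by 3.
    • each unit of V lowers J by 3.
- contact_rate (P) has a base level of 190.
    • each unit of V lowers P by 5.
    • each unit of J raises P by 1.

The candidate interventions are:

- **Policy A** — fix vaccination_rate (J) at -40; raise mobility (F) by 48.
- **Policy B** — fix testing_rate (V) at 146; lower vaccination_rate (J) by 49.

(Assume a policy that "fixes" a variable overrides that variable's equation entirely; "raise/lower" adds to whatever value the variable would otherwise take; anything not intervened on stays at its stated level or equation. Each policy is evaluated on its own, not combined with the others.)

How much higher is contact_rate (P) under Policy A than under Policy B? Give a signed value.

Policy A (J := -40, F + 48):
  F = 149 + 48 = 197
  V = 117
  J = -40
  P = 190 − 5·117 + (-40) = -435
Policy B (V := 146, J − 49):
  F = 149
  V = 146
  J = 251 − 3·149 − 3·146 (−49 from intervention) = -683
  P = 190 − 5·146 + (-683) = -1223
P: -435 − (-1223) = 788

788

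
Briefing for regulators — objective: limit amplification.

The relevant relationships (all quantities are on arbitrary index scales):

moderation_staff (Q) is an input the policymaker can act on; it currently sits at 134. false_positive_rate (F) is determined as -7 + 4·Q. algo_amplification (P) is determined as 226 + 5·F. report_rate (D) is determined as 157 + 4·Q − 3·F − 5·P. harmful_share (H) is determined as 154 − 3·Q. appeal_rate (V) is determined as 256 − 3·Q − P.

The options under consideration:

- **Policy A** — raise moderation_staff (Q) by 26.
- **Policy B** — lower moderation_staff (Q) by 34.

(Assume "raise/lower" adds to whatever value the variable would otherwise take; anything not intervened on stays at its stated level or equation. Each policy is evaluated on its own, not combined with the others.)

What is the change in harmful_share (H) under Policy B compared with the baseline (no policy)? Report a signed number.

Baseline:
  Q = 134
  H = 154 − 3·134 = -248
Policy B (Q − 34):
  Q = 134 − 34 = 100
  H = 154 − 3·100 = -146
Change in H: -146 − (-248) = 102

102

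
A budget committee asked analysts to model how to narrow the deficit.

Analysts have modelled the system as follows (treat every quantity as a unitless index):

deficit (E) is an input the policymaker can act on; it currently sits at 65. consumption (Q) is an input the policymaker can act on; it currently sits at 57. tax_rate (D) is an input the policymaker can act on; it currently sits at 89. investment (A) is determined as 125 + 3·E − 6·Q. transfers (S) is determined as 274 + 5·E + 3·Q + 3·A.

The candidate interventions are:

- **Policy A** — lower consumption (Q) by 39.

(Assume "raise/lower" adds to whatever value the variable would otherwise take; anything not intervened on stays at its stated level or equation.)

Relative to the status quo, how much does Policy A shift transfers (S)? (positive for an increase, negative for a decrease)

585

Baseline:
  E = 65
  Q = 57
  A = 125 + 3·65 − 6·57 = -22
  S = 274 + 5·65 + 3·57 + 3·(-22) = 704
Policy A (Q − 39):
  E = 65
  Q = 57 − 39 = 18
  A = 125 + 3·65 − 6·18 = 212
  S = 274 + 5·65 + 3·18 + 3·212 = 1289
Change in S: 1289 − 704 = 585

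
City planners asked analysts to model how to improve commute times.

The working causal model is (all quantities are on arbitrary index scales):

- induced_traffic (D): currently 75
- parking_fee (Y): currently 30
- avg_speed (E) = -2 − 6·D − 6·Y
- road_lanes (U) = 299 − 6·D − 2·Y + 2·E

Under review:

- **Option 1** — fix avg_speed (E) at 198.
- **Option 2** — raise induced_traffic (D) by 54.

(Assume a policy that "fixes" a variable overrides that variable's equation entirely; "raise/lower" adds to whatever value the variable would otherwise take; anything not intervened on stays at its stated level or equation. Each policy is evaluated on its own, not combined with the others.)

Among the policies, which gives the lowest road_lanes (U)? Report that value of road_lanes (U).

-2447

Option 1 (E := 198):
  D = 75
  Y = 30
  E = 198
  U = 299 − 6·75 − 2·30 + 2·198 = 185
Option 2 (D + 54):
  D = 75 + 54 = 129
  Y = 30
  E = -2 − 6·129 − 6·30 = -956
  U = 299 − 6·129 − 2·30 + 2·(-956) = -2447
Comparing — Option 1: U=185, Option 2: U=-2447. Lowest is -2447 (Option 2).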